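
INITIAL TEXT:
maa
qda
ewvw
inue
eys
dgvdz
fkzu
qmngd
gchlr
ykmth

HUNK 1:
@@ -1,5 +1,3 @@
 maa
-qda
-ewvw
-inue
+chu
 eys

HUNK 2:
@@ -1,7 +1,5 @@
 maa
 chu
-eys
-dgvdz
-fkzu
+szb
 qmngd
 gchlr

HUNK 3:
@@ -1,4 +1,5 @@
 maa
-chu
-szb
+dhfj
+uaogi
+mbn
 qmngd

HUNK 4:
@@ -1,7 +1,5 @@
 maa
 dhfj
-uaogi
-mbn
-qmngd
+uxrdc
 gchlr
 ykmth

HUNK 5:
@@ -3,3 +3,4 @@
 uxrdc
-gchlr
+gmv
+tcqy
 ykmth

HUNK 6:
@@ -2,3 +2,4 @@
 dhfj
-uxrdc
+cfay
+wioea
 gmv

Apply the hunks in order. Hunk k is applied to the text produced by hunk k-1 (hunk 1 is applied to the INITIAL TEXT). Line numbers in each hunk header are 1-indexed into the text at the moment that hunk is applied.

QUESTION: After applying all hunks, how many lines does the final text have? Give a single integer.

Hunk 1: at line 1 remove [qda,ewvw,inue] add [chu] -> 8 lines: maa chu eys dgvdz fkzu qmngd gchlr ykmth
Hunk 2: at line 1 remove [eys,dgvdz,fkzu] add [szb] -> 6 lines: maa chu szb qmngd gchlr ykmth
Hunk 3: at line 1 remove [chu,szb] add [dhfj,uaogi,mbn] -> 7 lines: maa dhfj uaogi mbn qmngd gchlr ykmth
Hunk 4: at line 1 remove [uaogi,mbn,qmngd] add [uxrdc] -> 5 lines: maa dhfj uxrdc gchlr ykmth
Hunk 5: at line 3 remove [gchlr] add [gmv,tcqy] -> 6 lines: maa dhfj uxrdc gmv tcqy ykmth
Hunk 6: at line 2 remove [uxrdc] add [cfay,wioea] -> 7 lines: maa dhfj cfay wioea gmv tcqy ykmth
Final line count: 7

Answer: 7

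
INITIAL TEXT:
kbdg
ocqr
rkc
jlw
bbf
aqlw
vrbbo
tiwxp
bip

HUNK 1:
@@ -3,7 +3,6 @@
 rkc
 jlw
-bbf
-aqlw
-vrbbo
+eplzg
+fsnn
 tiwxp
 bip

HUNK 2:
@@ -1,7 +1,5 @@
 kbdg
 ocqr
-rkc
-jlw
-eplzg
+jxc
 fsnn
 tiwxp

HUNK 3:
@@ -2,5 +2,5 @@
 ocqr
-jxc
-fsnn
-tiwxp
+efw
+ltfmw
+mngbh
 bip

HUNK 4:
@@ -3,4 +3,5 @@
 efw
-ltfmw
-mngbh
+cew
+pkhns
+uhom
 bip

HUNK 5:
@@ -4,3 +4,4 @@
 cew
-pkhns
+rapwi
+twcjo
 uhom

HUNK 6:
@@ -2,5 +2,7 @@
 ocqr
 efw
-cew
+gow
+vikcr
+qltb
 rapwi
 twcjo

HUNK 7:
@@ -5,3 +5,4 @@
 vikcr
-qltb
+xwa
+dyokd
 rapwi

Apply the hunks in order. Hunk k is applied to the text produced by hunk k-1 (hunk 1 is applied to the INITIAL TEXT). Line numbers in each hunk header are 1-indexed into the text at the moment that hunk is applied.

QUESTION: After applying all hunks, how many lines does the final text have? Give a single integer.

Hunk 1: at line 3 remove [bbf,aqlw,vrbbo] add [eplzg,fsnn] -> 8 lines: kbdg ocqr rkc jlw eplzg fsnn tiwxp bip
Hunk 2: at line 1 remove [rkc,jlw,eplzg] add [jxc] -> 6 lines: kbdg ocqr jxc fsnn tiwxp bip
Hunk 3: at line 2 remove [jxc,fsnn,tiwxp] add [efw,ltfmw,mngbh] -> 6 lines: kbdg ocqr efw ltfmw mngbh bip
Hunk 4: at line 3 remove [ltfmw,mngbh] add [cew,pkhns,uhom] -> 7 lines: kbdg ocqr efw cew pkhns uhom bip
Hunk 5: at line 4 remove [pkhns] add [rapwi,twcjo] -> 8 lines: kbdg ocqr efw cew rapwi twcjo uhom bip
Hunk 6: at line 2 remove [cew] add [gow,vikcr,qltb] -> 10 lines: kbdg ocqr efw gow vikcr qltb rapwi twcjo uhom bip
Hunk 7: at line 5 remove [qltb] add [xwa,dyokd] -> 11 lines: kbdg ocqr efw gow vikcr xwa dyokd rapwi twcjo uhom bip
Final line count: 11

Answer: 11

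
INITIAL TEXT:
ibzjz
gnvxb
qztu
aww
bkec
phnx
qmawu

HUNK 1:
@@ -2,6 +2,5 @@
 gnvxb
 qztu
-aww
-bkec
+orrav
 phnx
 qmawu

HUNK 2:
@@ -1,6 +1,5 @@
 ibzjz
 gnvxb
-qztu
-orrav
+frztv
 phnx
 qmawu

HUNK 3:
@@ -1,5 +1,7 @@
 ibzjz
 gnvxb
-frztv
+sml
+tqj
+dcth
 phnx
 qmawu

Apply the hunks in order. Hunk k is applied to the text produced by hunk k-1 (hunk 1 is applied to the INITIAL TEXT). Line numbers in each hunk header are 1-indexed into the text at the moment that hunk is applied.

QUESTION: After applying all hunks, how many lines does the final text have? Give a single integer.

Hunk 1: at line 2 remove [aww,bkec] add [orrav] -> 6 lines: ibzjz gnvxb qztu orrav phnx qmawu
Hunk 2: at line 1 remove [qztu,orrav] add [frztv] -> 5 lines: ibzjz gnvxb frztv phnx qmawu
Hunk 3: at line 1 remove [frztv] add [sml,tqj,dcth] -> 7 lines: ibzjz gnvxb sml tqj dcth phnx qmawu
Final line count: 7

Answer: 7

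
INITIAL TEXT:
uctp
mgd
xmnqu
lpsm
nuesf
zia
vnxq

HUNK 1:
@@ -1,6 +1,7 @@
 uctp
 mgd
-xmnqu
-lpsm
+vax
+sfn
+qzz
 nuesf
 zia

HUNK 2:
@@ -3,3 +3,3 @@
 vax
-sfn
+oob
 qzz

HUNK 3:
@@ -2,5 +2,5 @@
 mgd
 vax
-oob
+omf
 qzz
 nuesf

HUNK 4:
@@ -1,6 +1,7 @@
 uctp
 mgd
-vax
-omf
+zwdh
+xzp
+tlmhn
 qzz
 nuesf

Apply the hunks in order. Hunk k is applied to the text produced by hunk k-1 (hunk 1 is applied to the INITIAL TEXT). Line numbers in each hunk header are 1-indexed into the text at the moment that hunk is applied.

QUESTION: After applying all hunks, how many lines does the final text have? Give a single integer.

Hunk 1: at line 1 remove [xmnqu,lpsm] add [vax,sfn,qzz] -> 8 lines: uctp mgd vax sfn qzz nuesf zia vnxq
Hunk 2: at line 3 remove [sfn] add [oob] -> 8 lines: uctp mgd vax oob qzz nuesf zia vnxq
Hunk 3: at line 2 remove [oob] add [omf] -> 8 lines: uctp mgd vax omf qzz nuesf zia vnxq
Hunk 4: at line 1 remove [vax,omf] add [zwdh,xzp,tlmhn] -> 9 lines: uctp mgd zwdh xzp tlmhn qzz nuesf zia vnxq
Final line count: 9

Answer: 9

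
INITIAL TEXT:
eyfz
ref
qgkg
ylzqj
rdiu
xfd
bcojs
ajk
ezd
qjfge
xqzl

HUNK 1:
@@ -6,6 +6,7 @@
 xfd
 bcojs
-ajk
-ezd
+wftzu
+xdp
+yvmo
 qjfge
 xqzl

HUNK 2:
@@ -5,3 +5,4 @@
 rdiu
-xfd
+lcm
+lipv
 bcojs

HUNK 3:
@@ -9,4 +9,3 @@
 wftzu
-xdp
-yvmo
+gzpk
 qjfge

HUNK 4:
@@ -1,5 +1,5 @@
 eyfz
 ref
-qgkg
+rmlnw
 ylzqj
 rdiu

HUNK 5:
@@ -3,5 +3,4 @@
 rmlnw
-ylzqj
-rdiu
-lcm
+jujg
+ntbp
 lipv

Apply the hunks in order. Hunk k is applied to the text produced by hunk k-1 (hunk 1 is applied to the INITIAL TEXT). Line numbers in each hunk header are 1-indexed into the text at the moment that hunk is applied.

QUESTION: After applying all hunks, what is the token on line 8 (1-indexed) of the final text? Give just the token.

Answer: wftzu

Derivation:
Hunk 1: at line 6 remove [ajk,ezd] add [wftzu,xdp,yvmo] -> 12 lines: eyfz ref qgkg ylzqj rdiu xfd bcojs wftzu xdp yvmo qjfge xqzl
Hunk 2: at line 5 remove [xfd] add [lcm,lipv] -> 13 lines: eyfz ref qgkg ylzqj rdiu lcm lipv bcojs wftzu xdp yvmo qjfge xqzl
Hunk 3: at line 9 remove [xdp,yvmo] add [gzpk] -> 12 lines: eyfz ref qgkg ylzqj rdiu lcm lipv bcojs wftzu gzpk qjfge xqzl
Hunk 4: at line 1 remove [qgkg] add [rmlnw] -> 12 lines: eyfz ref rmlnw ylzqj rdiu lcm lipv bcojs wftzu gzpk qjfge xqzl
Hunk 5: at line 3 remove [ylzqj,rdiu,lcm] add [jujg,ntbp] -> 11 lines: eyfz ref rmlnw jujg ntbp lipv bcojs wftzu gzpk qjfge xqzl
Final line 8: wftzu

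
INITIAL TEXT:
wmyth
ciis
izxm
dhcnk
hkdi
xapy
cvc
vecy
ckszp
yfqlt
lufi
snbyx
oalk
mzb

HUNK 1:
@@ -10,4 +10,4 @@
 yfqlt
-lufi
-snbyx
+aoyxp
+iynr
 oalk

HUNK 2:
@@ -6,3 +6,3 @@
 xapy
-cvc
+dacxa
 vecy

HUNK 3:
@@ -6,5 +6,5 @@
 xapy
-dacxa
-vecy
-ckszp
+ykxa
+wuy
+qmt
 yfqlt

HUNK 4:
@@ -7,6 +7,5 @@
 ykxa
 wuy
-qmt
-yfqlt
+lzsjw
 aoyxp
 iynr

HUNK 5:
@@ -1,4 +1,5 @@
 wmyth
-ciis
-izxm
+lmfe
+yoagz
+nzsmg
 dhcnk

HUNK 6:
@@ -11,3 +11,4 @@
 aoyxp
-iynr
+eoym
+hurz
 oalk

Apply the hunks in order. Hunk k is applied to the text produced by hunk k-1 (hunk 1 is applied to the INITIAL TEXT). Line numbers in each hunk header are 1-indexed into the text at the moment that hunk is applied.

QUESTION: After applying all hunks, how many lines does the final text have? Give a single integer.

Answer: 15

Derivation:
Hunk 1: at line 10 remove [lufi,snbyx] add [aoyxp,iynr] -> 14 lines: wmyth ciis izxm dhcnk hkdi xapy cvc vecy ckszp yfqlt aoyxp iynr oalk mzb
Hunk 2: at line 6 remove [cvc] add [dacxa] -> 14 lines: wmyth ciis izxm dhcnk hkdi xapy dacxa vecy ckszp yfqlt aoyxp iynr oalk mzb
Hunk 3: at line 6 remove [dacxa,vecy,ckszp] add [ykxa,wuy,qmt] -> 14 lines: wmyth ciis izxm dhcnk hkdi xapy ykxa wuy qmt yfqlt aoyxp iynr oalk mzb
Hunk 4: at line 7 remove [qmt,yfqlt] add [lzsjw] -> 13 lines: wmyth ciis izxm dhcnk hkdi xapy ykxa wuy lzsjw aoyxp iynr oalk mzb
Hunk 5: at line 1 remove [ciis,izxm] add [lmfe,yoagz,nzsmg] -> 14 lines: wmyth lmfe yoagz nzsmg dhcnk hkdi xapy ykxa wuy lzsjw aoyxp iynr oalk mzb
Hunk 6: at line 11 remove [iynr] add [eoym,hurz] -> 15 lines: wmyth lmfe yoagz nzsmg dhcnk hkdi xapy ykxa wuy lzsjw aoyxp eoym hurz oalk mzb
Final line count: 15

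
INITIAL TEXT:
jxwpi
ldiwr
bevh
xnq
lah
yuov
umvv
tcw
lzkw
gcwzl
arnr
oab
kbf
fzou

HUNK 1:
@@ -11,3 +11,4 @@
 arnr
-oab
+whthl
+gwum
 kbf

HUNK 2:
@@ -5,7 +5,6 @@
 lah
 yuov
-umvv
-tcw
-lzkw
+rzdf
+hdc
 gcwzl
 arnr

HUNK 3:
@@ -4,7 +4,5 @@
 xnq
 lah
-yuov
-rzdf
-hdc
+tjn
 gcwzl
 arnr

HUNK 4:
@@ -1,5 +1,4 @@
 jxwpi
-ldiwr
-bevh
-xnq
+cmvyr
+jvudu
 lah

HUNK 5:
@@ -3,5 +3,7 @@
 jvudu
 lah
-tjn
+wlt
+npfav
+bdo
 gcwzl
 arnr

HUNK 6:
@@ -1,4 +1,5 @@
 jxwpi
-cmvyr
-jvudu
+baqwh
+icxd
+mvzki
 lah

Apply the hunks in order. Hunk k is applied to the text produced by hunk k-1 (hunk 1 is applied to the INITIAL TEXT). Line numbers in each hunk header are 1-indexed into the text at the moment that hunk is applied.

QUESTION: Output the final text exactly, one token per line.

Answer: jxwpi
baqwh
icxd
mvzki
lah
wlt
npfav
bdo
gcwzl
arnr
whthl
gwum
kbf
fzou

Derivation:
Hunk 1: at line 11 remove [oab] add [whthl,gwum] -> 15 lines: jxwpi ldiwr bevh xnq lah yuov umvv tcw lzkw gcwzl arnr whthl gwum kbf fzou
Hunk 2: at line 5 remove [umvv,tcw,lzkw] add [rzdf,hdc] -> 14 lines: jxwpi ldiwr bevh xnq lah yuov rzdf hdc gcwzl arnr whthl gwum kbf fzou
Hunk 3: at line 4 remove [yuov,rzdf,hdc] add [tjn] -> 12 lines: jxwpi ldiwr bevh xnq lah tjn gcwzl arnr whthl gwum kbf fzou
Hunk 4: at line 1 remove [ldiwr,bevh,xnq] add [cmvyr,jvudu] -> 11 lines: jxwpi cmvyr jvudu lah tjn gcwzl arnr whthl gwum kbf fzou
Hunk 5: at line 3 remove [tjn] add [wlt,npfav,bdo] -> 13 lines: jxwpi cmvyr jvudu lah wlt npfav bdo gcwzl arnr whthl gwum kbf fzou
Hunk 6: at line 1 remove [cmvyr,jvudu] add [baqwh,icxd,mvzki] -> 14 lines: jxwpi baqwh icxd mvzki lah wlt npfav bdo gcwzl arnr whthl gwum kbf fzou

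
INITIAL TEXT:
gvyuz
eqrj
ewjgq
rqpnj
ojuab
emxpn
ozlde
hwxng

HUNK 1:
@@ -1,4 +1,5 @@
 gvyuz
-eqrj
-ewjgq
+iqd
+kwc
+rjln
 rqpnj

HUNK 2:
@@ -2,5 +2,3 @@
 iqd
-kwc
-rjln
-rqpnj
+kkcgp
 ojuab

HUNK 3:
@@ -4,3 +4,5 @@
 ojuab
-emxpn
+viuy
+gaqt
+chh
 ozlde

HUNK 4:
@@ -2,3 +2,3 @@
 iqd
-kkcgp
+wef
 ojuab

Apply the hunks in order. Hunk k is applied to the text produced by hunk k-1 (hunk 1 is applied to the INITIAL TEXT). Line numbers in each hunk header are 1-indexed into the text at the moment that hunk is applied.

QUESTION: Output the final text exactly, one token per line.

Hunk 1: at line 1 remove [eqrj,ewjgq] add [iqd,kwc,rjln] -> 9 lines: gvyuz iqd kwc rjln rqpnj ojuab emxpn ozlde hwxng
Hunk 2: at line 2 remove [kwc,rjln,rqpnj] add [kkcgp] -> 7 lines: gvyuz iqd kkcgp ojuab emxpn ozlde hwxng
Hunk 3: at line 4 remove [emxpn] add [viuy,gaqt,chh] -> 9 lines: gvyuz iqd kkcgp ojuab viuy gaqt chh ozlde hwxng
Hunk 4: at line 2 remove [kkcgp] add [wef] -> 9 lines: gvyuz iqd wef ojuab viuy gaqt chh ozlde hwxng

Answer: gvyuz
iqd
wef
ojuab
viuy
gaqt
chh
ozlde
hwxng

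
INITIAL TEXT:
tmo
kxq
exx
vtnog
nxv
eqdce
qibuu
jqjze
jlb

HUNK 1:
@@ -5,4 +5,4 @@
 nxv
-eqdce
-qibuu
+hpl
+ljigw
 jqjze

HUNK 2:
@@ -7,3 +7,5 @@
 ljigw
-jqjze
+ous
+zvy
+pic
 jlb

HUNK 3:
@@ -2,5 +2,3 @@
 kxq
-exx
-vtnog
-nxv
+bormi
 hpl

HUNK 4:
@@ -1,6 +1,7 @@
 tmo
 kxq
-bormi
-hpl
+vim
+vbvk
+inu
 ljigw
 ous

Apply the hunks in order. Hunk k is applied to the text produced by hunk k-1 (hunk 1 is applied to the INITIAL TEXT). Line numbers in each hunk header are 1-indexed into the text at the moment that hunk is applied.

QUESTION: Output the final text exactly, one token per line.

Hunk 1: at line 5 remove [eqdce,qibuu] add [hpl,ljigw] -> 9 lines: tmo kxq exx vtnog nxv hpl ljigw jqjze jlb
Hunk 2: at line 7 remove [jqjze] add [ous,zvy,pic] -> 11 lines: tmo kxq exx vtnog nxv hpl ljigw ous zvy pic jlb
Hunk 3: at line 2 remove [exx,vtnog,nxv] add [bormi] -> 9 lines: tmo kxq bormi hpl ljigw ous zvy pic jlb
Hunk 4: at line 1 remove [bormi,hpl] add [vim,vbvk,inu] -> 10 lines: tmo kxq vim vbvk inu ljigw ous zvy pic jlb

Answer: tmo
kxq
vim
vbvk
inu
ljigw
ous
zvy
pic
jlb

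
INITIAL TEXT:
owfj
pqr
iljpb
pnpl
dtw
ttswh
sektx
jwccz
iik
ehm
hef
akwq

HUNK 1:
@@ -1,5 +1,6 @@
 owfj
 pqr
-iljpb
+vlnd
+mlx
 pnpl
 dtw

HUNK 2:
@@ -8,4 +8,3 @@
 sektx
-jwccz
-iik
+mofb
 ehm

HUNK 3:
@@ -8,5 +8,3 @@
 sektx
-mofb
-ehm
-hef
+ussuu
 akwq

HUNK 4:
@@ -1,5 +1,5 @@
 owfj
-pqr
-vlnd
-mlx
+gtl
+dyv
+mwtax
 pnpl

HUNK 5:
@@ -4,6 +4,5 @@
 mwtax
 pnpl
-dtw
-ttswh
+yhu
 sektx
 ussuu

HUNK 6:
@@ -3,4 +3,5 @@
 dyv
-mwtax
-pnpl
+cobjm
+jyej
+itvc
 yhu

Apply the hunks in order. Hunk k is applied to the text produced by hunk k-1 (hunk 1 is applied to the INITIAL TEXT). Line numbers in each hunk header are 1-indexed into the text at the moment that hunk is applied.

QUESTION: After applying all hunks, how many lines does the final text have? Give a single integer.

Answer: 10

Derivation:
Hunk 1: at line 1 remove [iljpb] add [vlnd,mlx] -> 13 lines: owfj pqr vlnd mlx pnpl dtw ttswh sektx jwccz iik ehm hef akwq
Hunk 2: at line 8 remove [jwccz,iik] add [mofb] -> 12 lines: owfj pqr vlnd mlx pnpl dtw ttswh sektx mofb ehm hef akwq
Hunk 3: at line 8 remove [mofb,ehm,hef] add [ussuu] -> 10 lines: owfj pqr vlnd mlx pnpl dtw ttswh sektx ussuu akwq
Hunk 4: at line 1 remove [pqr,vlnd,mlx] add [gtl,dyv,mwtax] -> 10 lines: owfj gtl dyv mwtax pnpl dtw ttswh sektx ussuu akwq
Hunk 5: at line 4 remove [dtw,ttswh] add [yhu] -> 9 lines: owfj gtl dyv mwtax pnpl yhu sektx ussuu akwq
Hunk 6: at line 3 remove [mwtax,pnpl] add [cobjm,jyej,itvc] -> 10 lines: owfj gtl dyv cobjm jyej itvc yhu sektx ussuu akwq
Final line count: 10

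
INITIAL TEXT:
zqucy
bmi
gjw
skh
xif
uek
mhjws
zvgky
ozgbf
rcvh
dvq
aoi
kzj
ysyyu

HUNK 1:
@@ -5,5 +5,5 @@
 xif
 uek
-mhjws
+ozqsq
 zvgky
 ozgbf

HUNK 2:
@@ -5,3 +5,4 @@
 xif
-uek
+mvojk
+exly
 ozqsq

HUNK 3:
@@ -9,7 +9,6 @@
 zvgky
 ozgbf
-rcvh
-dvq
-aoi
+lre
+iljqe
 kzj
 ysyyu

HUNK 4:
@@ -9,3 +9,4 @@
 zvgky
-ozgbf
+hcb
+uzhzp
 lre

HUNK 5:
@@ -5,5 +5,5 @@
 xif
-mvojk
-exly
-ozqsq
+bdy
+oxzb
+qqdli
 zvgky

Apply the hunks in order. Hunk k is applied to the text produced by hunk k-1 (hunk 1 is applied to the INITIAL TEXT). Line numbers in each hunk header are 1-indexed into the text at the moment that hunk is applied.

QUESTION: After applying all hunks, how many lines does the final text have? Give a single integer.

Hunk 1: at line 5 remove [mhjws] add [ozqsq] -> 14 lines: zqucy bmi gjw skh xif uek ozqsq zvgky ozgbf rcvh dvq aoi kzj ysyyu
Hunk 2: at line 5 remove [uek] add [mvojk,exly] -> 15 lines: zqucy bmi gjw skh xif mvojk exly ozqsq zvgky ozgbf rcvh dvq aoi kzj ysyyu
Hunk 3: at line 9 remove [rcvh,dvq,aoi] add [lre,iljqe] -> 14 lines: zqucy bmi gjw skh xif mvojk exly ozqsq zvgky ozgbf lre iljqe kzj ysyyu
Hunk 4: at line 9 remove [ozgbf] add [hcb,uzhzp] -> 15 lines: zqucy bmi gjw skh xif mvojk exly ozqsq zvgky hcb uzhzp lre iljqe kzj ysyyu
Hunk 5: at line 5 remove [mvojk,exly,ozqsq] add [bdy,oxzb,qqdli] -> 15 lines: zqucy bmi gjw skh xif bdy oxzb qqdli zvgky hcb uzhzp lre iljqe kzj ysyyu
Final line count: 15

Answer: 15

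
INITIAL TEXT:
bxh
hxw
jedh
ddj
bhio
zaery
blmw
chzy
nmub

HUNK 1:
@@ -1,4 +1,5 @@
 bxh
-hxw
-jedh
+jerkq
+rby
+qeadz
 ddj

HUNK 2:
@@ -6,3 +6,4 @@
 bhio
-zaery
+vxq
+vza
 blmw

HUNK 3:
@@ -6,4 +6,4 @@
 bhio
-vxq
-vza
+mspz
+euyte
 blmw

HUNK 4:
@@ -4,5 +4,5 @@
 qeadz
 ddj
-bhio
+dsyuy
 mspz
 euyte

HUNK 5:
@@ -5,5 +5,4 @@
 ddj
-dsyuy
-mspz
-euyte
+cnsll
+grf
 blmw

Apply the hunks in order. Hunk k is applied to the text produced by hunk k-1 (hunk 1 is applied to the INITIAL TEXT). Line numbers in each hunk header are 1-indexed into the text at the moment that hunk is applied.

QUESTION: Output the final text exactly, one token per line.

Hunk 1: at line 1 remove [hxw,jedh] add [jerkq,rby,qeadz] -> 10 lines: bxh jerkq rby qeadz ddj bhio zaery blmw chzy nmub
Hunk 2: at line 6 remove [zaery] add [vxq,vza] -> 11 lines: bxh jerkq rby qeadz ddj bhio vxq vza blmw chzy nmub
Hunk 3: at line 6 remove [vxq,vza] add [mspz,euyte] -> 11 lines: bxh jerkq rby qeadz ddj bhio mspz euyte blmw chzy nmub
Hunk 4: at line 4 remove [bhio] add [dsyuy] -> 11 lines: bxh jerkq rby qeadz ddj dsyuy mspz euyte blmw chzy nmub
Hunk 5: at line 5 remove [dsyuy,mspz,euyte] add [cnsll,grf] -> 10 lines: bxh jerkq rby qeadz ddj cnsll grf blmw chzy nmub

Answer: bxh
jerkq
rby
qeadz
ddj
cnsll
grf
blmw
chzy
nmub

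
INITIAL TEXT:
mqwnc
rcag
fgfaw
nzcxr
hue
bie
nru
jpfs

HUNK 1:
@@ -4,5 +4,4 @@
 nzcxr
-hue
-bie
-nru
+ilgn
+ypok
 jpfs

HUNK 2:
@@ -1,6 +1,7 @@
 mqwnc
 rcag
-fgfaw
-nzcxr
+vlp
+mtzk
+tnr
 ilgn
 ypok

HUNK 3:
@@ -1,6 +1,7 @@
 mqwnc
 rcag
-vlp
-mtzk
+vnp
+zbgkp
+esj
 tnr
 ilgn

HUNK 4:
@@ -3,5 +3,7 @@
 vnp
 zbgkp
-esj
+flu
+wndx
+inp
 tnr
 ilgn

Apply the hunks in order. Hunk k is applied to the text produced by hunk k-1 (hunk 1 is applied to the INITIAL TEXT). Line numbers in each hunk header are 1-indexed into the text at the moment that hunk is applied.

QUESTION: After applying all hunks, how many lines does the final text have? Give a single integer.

Answer: 11

Derivation:
Hunk 1: at line 4 remove [hue,bie,nru] add [ilgn,ypok] -> 7 lines: mqwnc rcag fgfaw nzcxr ilgn ypok jpfs
Hunk 2: at line 1 remove [fgfaw,nzcxr] add [vlp,mtzk,tnr] -> 8 lines: mqwnc rcag vlp mtzk tnr ilgn ypok jpfs
Hunk 3: at line 1 remove [vlp,mtzk] add [vnp,zbgkp,esj] -> 9 lines: mqwnc rcag vnp zbgkp esj tnr ilgn ypok jpfs
Hunk 4: at line 3 remove [esj] add [flu,wndx,inp] -> 11 lines: mqwnc rcag vnp zbgkp flu wndx inp tnr ilgn ypok jpfs
Final line count: 11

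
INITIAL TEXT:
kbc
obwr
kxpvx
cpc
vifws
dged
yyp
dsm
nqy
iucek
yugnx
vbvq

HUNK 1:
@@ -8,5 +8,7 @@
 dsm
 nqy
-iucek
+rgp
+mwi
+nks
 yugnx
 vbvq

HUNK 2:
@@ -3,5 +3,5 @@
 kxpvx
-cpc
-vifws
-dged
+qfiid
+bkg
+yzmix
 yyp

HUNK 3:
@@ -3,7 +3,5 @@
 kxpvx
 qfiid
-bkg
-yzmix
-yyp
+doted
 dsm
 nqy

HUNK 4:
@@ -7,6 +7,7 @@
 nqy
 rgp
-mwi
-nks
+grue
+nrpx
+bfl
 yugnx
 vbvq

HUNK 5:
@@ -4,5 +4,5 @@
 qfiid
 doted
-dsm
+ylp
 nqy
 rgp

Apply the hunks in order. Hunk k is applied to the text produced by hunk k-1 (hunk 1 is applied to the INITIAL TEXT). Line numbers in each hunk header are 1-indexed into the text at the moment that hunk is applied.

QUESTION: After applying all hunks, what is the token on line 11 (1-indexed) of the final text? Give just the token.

Answer: bfl

Derivation:
Hunk 1: at line 8 remove [iucek] add [rgp,mwi,nks] -> 14 lines: kbc obwr kxpvx cpc vifws dged yyp dsm nqy rgp mwi nks yugnx vbvq
Hunk 2: at line 3 remove [cpc,vifws,dged] add [qfiid,bkg,yzmix] -> 14 lines: kbc obwr kxpvx qfiid bkg yzmix yyp dsm nqy rgp mwi nks yugnx vbvq
Hunk 3: at line 3 remove [bkg,yzmix,yyp] add [doted] -> 12 lines: kbc obwr kxpvx qfiid doted dsm nqy rgp mwi nks yugnx vbvq
Hunk 4: at line 7 remove [mwi,nks] add [grue,nrpx,bfl] -> 13 lines: kbc obwr kxpvx qfiid doted dsm nqy rgp grue nrpx bfl yugnx vbvq
Hunk 5: at line 4 remove [dsm] add [ylp] -> 13 lines: kbc obwr kxpvx qfiid doted ylp nqy rgp grue nrpx bfl yugnx vbvq
Final line 11: bfl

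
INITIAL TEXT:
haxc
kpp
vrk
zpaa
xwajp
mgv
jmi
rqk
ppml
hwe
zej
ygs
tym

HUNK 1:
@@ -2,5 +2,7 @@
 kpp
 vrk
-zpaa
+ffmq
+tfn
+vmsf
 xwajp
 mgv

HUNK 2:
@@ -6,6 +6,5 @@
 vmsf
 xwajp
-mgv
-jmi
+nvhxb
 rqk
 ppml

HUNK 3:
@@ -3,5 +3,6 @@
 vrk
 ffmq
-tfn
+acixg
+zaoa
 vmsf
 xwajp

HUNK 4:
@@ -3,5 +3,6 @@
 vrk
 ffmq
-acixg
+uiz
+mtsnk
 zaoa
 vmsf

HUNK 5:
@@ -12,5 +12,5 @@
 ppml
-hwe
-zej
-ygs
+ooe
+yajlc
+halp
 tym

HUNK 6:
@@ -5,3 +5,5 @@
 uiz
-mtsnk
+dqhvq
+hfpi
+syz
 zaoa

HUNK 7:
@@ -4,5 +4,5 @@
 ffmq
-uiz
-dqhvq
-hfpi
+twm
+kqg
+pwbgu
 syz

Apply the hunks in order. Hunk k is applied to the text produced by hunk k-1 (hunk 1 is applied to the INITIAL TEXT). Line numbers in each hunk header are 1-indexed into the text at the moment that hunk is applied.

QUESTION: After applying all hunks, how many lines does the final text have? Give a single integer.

Answer: 18

Derivation:
Hunk 1: at line 2 remove [zpaa] add [ffmq,tfn,vmsf] -> 15 lines: haxc kpp vrk ffmq tfn vmsf xwajp mgv jmi rqk ppml hwe zej ygs tym
Hunk 2: at line 6 remove [mgv,jmi] add [nvhxb] -> 14 lines: haxc kpp vrk ffmq tfn vmsf xwajp nvhxb rqk ppml hwe zej ygs tym
Hunk 3: at line 3 remove [tfn] add [acixg,zaoa] -> 15 lines: haxc kpp vrk ffmq acixg zaoa vmsf xwajp nvhxb rqk ppml hwe zej ygs tym
Hunk 4: at line 3 remove [acixg] add [uiz,mtsnk] -> 16 lines: haxc kpp vrk ffmq uiz mtsnk zaoa vmsf xwajp nvhxb rqk ppml hwe zej ygs tym
Hunk 5: at line 12 remove [hwe,zej,ygs] add [ooe,yajlc,halp] -> 16 lines: haxc kpp vrk ffmq uiz mtsnk zaoa vmsf xwajp nvhxb rqk ppml ooe yajlc halp tym
Hunk 6: at line 5 remove [mtsnk] add [dqhvq,hfpi,syz] -> 18 lines: haxc kpp vrk ffmq uiz dqhvq hfpi syz zaoa vmsf xwajp nvhxb rqk ppml ooe yajlc halp tym
Hunk 7: at line 4 remove [uiz,dqhvq,hfpi] add [twm,kqg,pwbgu] -> 18 lines: haxc kpp vrk ffmq twm kqg pwbgu syz zaoa vmsf xwajp nvhxb rqk ppml ooe yajlc halp tym
Final line count: 18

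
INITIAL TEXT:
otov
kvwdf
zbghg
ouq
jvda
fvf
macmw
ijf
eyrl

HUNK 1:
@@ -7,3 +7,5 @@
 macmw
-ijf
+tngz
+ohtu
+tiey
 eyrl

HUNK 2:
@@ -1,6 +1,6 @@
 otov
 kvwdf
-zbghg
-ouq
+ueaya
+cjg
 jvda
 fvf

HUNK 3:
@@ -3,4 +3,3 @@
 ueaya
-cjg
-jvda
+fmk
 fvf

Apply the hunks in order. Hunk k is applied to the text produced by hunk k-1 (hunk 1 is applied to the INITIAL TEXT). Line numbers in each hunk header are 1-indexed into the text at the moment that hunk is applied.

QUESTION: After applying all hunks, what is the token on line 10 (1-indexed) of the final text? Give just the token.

Hunk 1: at line 7 remove [ijf] add [tngz,ohtu,tiey] -> 11 lines: otov kvwdf zbghg ouq jvda fvf macmw tngz ohtu tiey eyrl
Hunk 2: at line 1 remove [zbghg,ouq] add [ueaya,cjg] -> 11 lines: otov kvwdf ueaya cjg jvda fvf macmw tngz ohtu tiey eyrl
Hunk 3: at line 3 remove [cjg,jvda] add [fmk] -> 10 lines: otov kvwdf ueaya fmk fvf macmw tngz ohtu tiey eyrl
Final line 10: eyrl

Answer: eyrl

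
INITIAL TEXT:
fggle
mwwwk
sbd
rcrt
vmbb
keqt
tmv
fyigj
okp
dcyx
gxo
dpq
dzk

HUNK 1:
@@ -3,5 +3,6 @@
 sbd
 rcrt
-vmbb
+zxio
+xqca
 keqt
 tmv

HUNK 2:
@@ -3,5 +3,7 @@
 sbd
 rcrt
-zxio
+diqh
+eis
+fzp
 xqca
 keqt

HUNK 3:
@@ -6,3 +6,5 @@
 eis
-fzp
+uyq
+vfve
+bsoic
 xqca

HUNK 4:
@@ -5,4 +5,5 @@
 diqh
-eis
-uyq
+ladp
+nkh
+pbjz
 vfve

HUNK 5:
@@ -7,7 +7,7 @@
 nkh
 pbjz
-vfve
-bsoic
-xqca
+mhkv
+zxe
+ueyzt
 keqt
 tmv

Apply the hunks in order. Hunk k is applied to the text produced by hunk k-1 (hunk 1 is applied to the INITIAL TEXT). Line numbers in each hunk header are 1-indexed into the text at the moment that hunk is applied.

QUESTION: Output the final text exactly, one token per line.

Hunk 1: at line 3 remove [vmbb] add [zxio,xqca] -> 14 lines: fggle mwwwk sbd rcrt zxio xqca keqt tmv fyigj okp dcyx gxo dpq dzk
Hunk 2: at line 3 remove [zxio] add [diqh,eis,fzp] -> 16 lines: fggle mwwwk sbd rcrt diqh eis fzp xqca keqt tmv fyigj okp dcyx gxo dpq dzk
Hunk 3: at line 6 remove [fzp] add [uyq,vfve,bsoic] -> 18 lines: fggle mwwwk sbd rcrt diqh eis uyq vfve bsoic xqca keqt tmv fyigj okp dcyx gxo dpq dzk
Hunk 4: at line 5 remove [eis,uyq] add [ladp,nkh,pbjz] -> 19 lines: fggle mwwwk sbd rcrt diqh ladp nkh pbjz vfve bsoic xqca keqt tmv fyigj okp dcyx gxo dpq dzk
Hunk 5: at line 7 remove [vfve,bsoic,xqca] add [mhkv,zxe,ueyzt] -> 19 lines: fggle mwwwk sbd rcrt diqh ladp nkh pbjz mhkv zxe ueyzt keqt tmv fyigj okp dcyx gxo dpq dzk

Answer: fggle
mwwwk
sbd
rcrt
diqh
ladp
nkh
pbjz
mhkv
zxe
ueyzt
keqt
tmv
fyigj
okp
dcyx
gxo
dpq
dzk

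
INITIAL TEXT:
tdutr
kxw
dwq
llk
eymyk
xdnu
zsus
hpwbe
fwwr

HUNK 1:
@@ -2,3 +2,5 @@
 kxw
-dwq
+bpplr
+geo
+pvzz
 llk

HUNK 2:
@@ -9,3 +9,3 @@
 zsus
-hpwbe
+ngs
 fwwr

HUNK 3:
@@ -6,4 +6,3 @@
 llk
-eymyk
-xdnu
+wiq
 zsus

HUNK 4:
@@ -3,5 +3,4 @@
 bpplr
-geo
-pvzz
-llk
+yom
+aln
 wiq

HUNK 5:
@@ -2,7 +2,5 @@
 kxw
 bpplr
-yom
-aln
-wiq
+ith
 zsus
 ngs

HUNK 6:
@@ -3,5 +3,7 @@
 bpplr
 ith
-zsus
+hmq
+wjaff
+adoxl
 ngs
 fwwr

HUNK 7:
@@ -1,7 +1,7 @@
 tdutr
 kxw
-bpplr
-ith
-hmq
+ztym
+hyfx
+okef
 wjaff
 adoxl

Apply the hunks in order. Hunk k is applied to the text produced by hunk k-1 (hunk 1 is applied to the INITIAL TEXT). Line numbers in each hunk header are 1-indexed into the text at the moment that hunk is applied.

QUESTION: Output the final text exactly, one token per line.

Hunk 1: at line 2 remove [dwq] add [bpplr,geo,pvzz] -> 11 lines: tdutr kxw bpplr geo pvzz llk eymyk xdnu zsus hpwbe fwwr
Hunk 2: at line 9 remove [hpwbe] add [ngs] -> 11 lines: tdutr kxw bpplr geo pvzz llk eymyk xdnu zsus ngs fwwr
Hunk 3: at line 6 remove [eymyk,xdnu] add [wiq] -> 10 lines: tdutr kxw bpplr geo pvzz llk wiq zsus ngs fwwr
Hunk 4: at line 3 remove [geo,pvzz,llk] add [yom,aln] -> 9 lines: tdutr kxw bpplr yom aln wiq zsus ngs fwwr
Hunk 5: at line 2 remove [yom,aln,wiq] add [ith] -> 7 lines: tdutr kxw bpplr ith zsus ngs fwwr
Hunk 6: at line 3 remove [zsus] add [hmq,wjaff,adoxl] -> 9 lines: tdutr kxw bpplr ith hmq wjaff adoxl ngs fwwr
Hunk 7: at line 1 remove [bpplr,ith,hmq] add [ztym,hyfx,okef] -> 9 lines: tdutr kxw ztym hyfx okef wjaff adoxl ngs fwwr

Answer: tdutr
kxw
ztym
hyfx
okef
wjaff
adoxl
ngs
fwwr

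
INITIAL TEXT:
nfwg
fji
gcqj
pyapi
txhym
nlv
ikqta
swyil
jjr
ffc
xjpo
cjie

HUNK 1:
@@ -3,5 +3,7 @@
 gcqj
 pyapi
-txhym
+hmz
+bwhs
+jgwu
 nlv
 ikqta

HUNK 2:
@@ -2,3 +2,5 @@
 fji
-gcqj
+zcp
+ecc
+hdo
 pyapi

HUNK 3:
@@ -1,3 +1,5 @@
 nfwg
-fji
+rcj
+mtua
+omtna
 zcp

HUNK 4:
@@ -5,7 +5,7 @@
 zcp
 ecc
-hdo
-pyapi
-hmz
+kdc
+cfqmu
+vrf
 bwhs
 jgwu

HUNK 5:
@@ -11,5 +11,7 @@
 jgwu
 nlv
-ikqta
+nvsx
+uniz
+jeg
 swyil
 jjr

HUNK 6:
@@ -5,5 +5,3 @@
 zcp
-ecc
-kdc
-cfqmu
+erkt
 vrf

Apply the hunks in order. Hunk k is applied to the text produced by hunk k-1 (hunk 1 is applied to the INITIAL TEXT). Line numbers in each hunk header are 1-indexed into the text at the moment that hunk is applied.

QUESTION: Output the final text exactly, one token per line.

Hunk 1: at line 3 remove [txhym] add [hmz,bwhs,jgwu] -> 14 lines: nfwg fji gcqj pyapi hmz bwhs jgwu nlv ikqta swyil jjr ffc xjpo cjie
Hunk 2: at line 2 remove [gcqj] add [zcp,ecc,hdo] -> 16 lines: nfwg fji zcp ecc hdo pyapi hmz bwhs jgwu nlv ikqta swyil jjr ffc xjpo cjie
Hunk 3: at line 1 remove [fji] add [rcj,mtua,omtna] -> 18 lines: nfwg rcj mtua omtna zcp ecc hdo pyapi hmz bwhs jgwu nlv ikqta swyil jjr ffc xjpo cjie
Hunk 4: at line 5 remove [hdo,pyapi,hmz] add [kdc,cfqmu,vrf] -> 18 lines: nfwg rcj mtua omtna zcp ecc kdc cfqmu vrf bwhs jgwu nlv ikqta swyil jjr ffc xjpo cjie
Hunk 5: at line 11 remove [ikqta] add [nvsx,uniz,jeg] -> 20 lines: nfwg rcj mtua omtna zcp ecc kdc cfqmu vrf bwhs jgwu nlv nvsx uniz jeg swyil jjr ffc xjpo cjie
Hunk 6: at line 5 remove [ecc,kdc,cfqmu] add [erkt] -> 18 lines: nfwg rcj mtua omtna zcp erkt vrf bwhs jgwu nlv nvsx uniz jeg swyil jjr ffc xjpo cjie

Answer: nfwg
rcj
mtua
omtna
zcp
erkt
vrf
bwhs
jgwu
nlv
nvsx
uniz
jeg
swyil
jjr
ffc
xjpo
cjie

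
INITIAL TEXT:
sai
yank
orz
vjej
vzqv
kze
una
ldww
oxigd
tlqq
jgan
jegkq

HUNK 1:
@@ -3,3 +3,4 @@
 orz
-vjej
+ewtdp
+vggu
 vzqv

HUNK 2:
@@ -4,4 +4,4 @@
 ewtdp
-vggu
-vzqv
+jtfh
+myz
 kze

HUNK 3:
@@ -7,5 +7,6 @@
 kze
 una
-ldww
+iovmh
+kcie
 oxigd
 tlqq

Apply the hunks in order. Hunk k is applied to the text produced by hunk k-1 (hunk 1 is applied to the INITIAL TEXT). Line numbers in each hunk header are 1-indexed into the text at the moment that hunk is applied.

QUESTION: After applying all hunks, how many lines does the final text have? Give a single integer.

Answer: 14

Derivation:
Hunk 1: at line 3 remove [vjej] add [ewtdp,vggu] -> 13 lines: sai yank orz ewtdp vggu vzqv kze una ldww oxigd tlqq jgan jegkq
Hunk 2: at line 4 remove [vggu,vzqv] add [jtfh,myz] -> 13 lines: sai yank orz ewtdp jtfh myz kze una ldww oxigd tlqq jgan jegkq
Hunk 3: at line 7 remove [ldww] add [iovmh,kcie] -> 14 lines: sai yank orz ewtdp jtfh myz kze una iovmh kcie oxigd tlqq jgan jegkq
Final line count: 14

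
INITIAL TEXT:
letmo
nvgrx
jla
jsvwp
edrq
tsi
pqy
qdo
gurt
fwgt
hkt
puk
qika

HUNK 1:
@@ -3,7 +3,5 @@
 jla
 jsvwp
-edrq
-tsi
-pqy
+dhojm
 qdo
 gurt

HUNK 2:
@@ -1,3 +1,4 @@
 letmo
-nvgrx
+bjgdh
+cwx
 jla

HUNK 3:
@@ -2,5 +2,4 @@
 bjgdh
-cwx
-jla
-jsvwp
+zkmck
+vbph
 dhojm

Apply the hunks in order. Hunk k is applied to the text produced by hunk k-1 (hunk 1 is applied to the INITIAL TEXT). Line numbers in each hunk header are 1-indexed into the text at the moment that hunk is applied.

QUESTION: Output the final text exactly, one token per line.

Answer: letmo
bjgdh
zkmck
vbph
dhojm
qdo
gurt
fwgt
hkt
puk
qika

Derivation:
Hunk 1: at line 3 remove [edrq,tsi,pqy] add [dhojm] -> 11 lines: letmo nvgrx jla jsvwp dhojm qdo gurt fwgt hkt puk qika
Hunk 2: at line 1 remove [nvgrx] add [bjgdh,cwx] -> 12 lines: letmo bjgdh cwx jla jsvwp dhojm qdo gurt fwgt hkt puk qika
Hunk 3: at line 2 remove [cwx,jla,jsvwp] add [zkmck,vbph] -> 11 lines: letmo bjgdh zkmck vbph dhojm qdo gurt fwgt hkt puk qika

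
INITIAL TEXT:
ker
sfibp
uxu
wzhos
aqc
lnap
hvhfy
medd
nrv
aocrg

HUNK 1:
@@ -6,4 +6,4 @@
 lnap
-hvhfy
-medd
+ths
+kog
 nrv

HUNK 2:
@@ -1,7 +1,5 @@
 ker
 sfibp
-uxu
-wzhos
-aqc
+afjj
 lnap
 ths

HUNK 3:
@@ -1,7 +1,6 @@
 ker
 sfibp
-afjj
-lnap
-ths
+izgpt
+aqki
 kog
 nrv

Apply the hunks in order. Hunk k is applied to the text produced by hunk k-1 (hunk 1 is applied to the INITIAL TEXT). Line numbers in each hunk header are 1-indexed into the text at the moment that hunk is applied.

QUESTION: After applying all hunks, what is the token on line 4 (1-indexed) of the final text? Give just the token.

Hunk 1: at line 6 remove [hvhfy,medd] add [ths,kog] -> 10 lines: ker sfibp uxu wzhos aqc lnap ths kog nrv aocrg
Hunk 2: at line 1 remove [uxu,wzhos,aqc] add [afjj] -> 8 lines: ker sfibp afjj lnap ths kog nrv aocrg
Hunk 3: at line 1 remove [afjj,lnap,ths] add [izgpt,aqki] -> 7 lines: ker sfibp izgpt aqki kog nrv aocrg
Final line 4: aqki

Answer: aqki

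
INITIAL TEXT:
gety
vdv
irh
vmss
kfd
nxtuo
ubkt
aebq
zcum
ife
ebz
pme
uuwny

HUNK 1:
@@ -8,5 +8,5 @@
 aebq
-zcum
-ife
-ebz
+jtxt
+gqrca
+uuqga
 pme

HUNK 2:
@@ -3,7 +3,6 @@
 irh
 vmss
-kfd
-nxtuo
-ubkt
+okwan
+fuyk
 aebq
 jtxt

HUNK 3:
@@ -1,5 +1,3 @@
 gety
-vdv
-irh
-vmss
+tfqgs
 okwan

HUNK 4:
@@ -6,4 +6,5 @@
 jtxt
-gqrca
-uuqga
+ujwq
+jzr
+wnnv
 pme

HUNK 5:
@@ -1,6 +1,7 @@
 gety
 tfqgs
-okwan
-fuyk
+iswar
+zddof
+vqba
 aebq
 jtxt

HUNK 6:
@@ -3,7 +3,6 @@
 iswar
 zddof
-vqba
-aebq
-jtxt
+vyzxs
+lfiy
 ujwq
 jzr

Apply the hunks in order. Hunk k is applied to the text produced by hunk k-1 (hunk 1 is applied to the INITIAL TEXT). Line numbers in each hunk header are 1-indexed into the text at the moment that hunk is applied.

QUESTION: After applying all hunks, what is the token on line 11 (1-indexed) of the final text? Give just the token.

Hunk 1: at line 8 remove [zcum,ife,ebz] add [jtxt,gqrca,uuqga] -> 13 lines: gety vdv irh vmss kfd nxtuo ubkt aebq jtxt gqrca uuqga pme uuwny
Hunk 2: at line 3 remove [kfd,nxtuo,ubkt] add [okwan,fuyk] -> 12 lines: gety vdv irh vmss okwan fuyk aebq jtxt gqrca uuqga pme uuwny
Hunk 3: at line 1 remove [vdv,irh,vmss] add [tfqgs] -> 10 lines: gety tfqgs okwan fuyk aebq jtxt gqrca uuqga pme uuwny
Hunk 4: at line 6 remove [gqrca,uuqga] add [ujwq,jzr,wnnv] -> 11 lines: gety tfqgs okwan fuyk aebq jtxt ujwq jzr wnnv pme uuwny
Hunk 5: at line 1 remove [okwan,fuyk] add [iswar,zddof,vqba] -> 12 lines: gety tfqgs iswar zddof vqba aebq jtxt ujwq jzr wnnv pme uuwny
Hunk 6: at line 3 remove [vqba,aebq,jtxt] add [vyzxs,lfiy] -> 11 lines: gety tfqgs iswar zddof vyzxs lfiy ujwq jzr wnnv pme uuwny
Final line 11: uuwny

Answer: uuwny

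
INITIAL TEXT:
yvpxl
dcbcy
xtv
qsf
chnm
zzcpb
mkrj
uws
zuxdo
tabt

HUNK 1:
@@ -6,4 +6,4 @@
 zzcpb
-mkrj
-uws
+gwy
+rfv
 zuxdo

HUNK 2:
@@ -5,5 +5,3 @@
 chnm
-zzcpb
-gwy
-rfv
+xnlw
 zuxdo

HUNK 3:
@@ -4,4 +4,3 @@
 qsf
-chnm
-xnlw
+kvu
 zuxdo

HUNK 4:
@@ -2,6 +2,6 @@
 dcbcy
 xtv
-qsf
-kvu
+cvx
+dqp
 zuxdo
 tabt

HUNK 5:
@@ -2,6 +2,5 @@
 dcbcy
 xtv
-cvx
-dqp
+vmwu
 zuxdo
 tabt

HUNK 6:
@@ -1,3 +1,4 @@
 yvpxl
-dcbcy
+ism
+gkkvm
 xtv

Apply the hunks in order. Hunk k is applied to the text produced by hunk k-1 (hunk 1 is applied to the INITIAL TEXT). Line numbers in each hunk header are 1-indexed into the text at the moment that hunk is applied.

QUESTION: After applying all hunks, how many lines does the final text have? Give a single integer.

Hunk 1: at line 6 remove [mkrj,uws] add [gwy,rfv] -> 10 lines: yvpxl dcbcy xtv qsf chnm zzcpb gwy rfv zuxdo tabt
Hunk 2: at line 5 remove [zzcpb,gwy,rfv] add [xnlw] -> 8 lines: yvpxl dcbcy xtv qsf chnm xnlw zuxdo tabt
Hunk 3: at line 4 remove [chnm,xnlw] add [kvu] -> 7 lines: yvpxl dcbcy xtv qsf kvu zuxdo tabt
Hunk 4: at line 2 remove [qsf,kvu] add [cvx,dqp] -> 7 lines: yvpxl dcbcy xtv cvx dqp zuxdo tabt
Hunk 5: at line 2 remove [cvx,dqp] add [vmwu] -> 6 lines: yvpxl dcbcy xtv vmwu zuxdo tabt
Hunk 6: at line 1 remove [dcbcy] add [ism,gkkvm] -> 7 lines: yvpxl ism gkkvm xtv vmwu zuxdo tabt
Final line count: 7

Answer: 7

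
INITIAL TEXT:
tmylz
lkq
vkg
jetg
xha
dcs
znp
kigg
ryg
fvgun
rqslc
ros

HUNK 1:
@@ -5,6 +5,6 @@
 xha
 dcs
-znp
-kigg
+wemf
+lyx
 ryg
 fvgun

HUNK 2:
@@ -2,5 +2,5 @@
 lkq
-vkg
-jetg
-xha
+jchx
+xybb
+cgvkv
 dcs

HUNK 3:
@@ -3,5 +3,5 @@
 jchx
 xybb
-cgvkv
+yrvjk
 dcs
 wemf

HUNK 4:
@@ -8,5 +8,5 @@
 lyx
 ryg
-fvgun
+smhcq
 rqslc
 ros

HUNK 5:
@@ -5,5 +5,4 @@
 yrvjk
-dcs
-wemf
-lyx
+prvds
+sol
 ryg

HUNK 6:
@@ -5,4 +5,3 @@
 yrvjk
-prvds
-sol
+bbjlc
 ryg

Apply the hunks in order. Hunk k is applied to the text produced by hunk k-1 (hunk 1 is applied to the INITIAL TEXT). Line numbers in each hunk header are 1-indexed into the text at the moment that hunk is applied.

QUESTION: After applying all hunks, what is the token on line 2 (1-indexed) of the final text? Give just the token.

Hunk 1: at line 5 remove [znp,kigg] add [wemf,lyx] -> 12 lines: tmylz lkq vkg jetg xha dcs wemf lyx ryg fvgun rqslc ros
Hunk 2: at line 2 remove [vkg,jetg,xha] add [jchx,xybb,cgvkv] -> 12 lines: tmylz lkq jchx xybb cgvkv dcs wemf lyx ryg fvgun rqslc ros
Hunk 3: at line 3 remove [cgvkv] add [yrvjk] -> 12 lines: tmylz lkq jchx xybb yrvjk dcs wemf lyx ryg fvgun rqslc ros
Hunk 4: at line 8 remove [fvgun] add [smhcq] -> 12 lines: tmylz lkq jchx xybb yrvjk dcs wemf lyx ryg smhcq rqslc ros
Hunk 5: at line 5 remove [dcs,wemf,lyx] add [prvds,sol] -> 11 lines: tmylz lkq jchx xybb yrvjk prvds sol ryg smhcq rqslc ros
Hunk 6: at line 5 remove [prvds,sol] add [bbjlc] -> 10 lines: tmylz lkq jchx xybb yrvjk bbjlc ryg smhcq rqslc ros
Final line 2: lkq

Answer: lkq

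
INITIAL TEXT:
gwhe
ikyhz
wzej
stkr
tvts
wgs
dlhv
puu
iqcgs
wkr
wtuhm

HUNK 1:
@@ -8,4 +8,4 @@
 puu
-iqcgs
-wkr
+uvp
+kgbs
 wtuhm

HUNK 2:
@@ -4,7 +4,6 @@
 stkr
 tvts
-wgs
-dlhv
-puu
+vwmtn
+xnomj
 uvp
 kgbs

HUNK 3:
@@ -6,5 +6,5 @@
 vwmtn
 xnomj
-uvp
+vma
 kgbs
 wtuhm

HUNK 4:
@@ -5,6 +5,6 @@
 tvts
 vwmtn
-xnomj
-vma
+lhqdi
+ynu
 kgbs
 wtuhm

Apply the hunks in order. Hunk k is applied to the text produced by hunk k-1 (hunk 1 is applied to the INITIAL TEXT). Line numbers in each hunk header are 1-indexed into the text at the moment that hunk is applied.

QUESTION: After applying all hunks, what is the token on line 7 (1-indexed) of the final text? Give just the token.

Answer: lhqdi

Derivation:
Hunk 1: at line 8 remove [iqcgs,wkr] add [uvp,kgbs] -> 11 lines: gwhe ikyhz wzej stkr tvts wgs dlhv puu uvp kgbs wtuhm
Hunk 2: at line 4 remove [wgs,dlhv,puu] add [vwmtn,xnomj] -> 10 lines: gwhe ikyhz wzej stkr tvts vwmtn xnomj uvp kgbs wtuhm
Hunk 3: at line 6 remove [uvp] add [vma] -> 10 lines: gwhe ikyhz wzej stkr tvts vwmtn xnomj vma kgbs wtuhm
Hunk 4: at line 5 remove [xnomj,vma] add [lhqdi,ynu] -> 10 lines: gwhe ikyhz wzej stkr tvts vwmtn lhqdi ynu kgbs wtuhm
Final line 7: lhqdi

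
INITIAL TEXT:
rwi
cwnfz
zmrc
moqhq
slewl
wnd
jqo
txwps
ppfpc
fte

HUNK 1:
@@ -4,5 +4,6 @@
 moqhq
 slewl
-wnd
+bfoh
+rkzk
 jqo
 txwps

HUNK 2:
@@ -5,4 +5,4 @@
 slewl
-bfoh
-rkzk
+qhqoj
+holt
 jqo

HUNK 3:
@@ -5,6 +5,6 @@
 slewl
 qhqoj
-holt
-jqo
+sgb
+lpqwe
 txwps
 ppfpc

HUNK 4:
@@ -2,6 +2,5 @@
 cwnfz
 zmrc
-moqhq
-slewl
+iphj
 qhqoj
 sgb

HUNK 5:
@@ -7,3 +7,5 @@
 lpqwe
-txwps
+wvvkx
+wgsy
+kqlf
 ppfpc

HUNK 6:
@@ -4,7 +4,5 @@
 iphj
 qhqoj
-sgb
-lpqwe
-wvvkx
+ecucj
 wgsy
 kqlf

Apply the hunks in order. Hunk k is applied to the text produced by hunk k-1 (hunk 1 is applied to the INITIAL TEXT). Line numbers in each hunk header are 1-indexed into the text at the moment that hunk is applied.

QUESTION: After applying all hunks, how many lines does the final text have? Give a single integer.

Hunk 1: at line 4 remove [wnd] add [bfoh,rkzk] -> 11 lines: rwi cwnfz zmrc moqhq slewl bfoh rkzk jqo txwps ppfpc fte
Hunk 2: at line 5 remove [bfoh,rkzk] add [qhqoj,holt] -> 11 lines: rwi cwnfz zmrc moqhq slewl qhqoj holt jqo txwps ppfpc fte
Hunk 3: at line 5 remove [holt,jqo] add [sgb,lpqwe] -> 11 lines: rwi cwnfz zmrc moqhq slewl qhqoj sgb lpqwe txwps ppfpc fte
Hunk 4: at line 2 remove [moqhq,slewl] add [iphj] -> 10 lines: rwi cwnfz zmrc iphj qhqoj sgb lpqwe txwps ppfpc fte
Hunk 5: at line 7 remove [txwps] add [wvvkx,wgsy,kqlf] -> 12 lines: rwi cwnfz zmrc iphj qhqoj sgb lpqwe wvvkx wgsy kqlf ppfpc fte
Hunk 6: at line 4 remove [sgb,lpqwe,wvvkx] add [ecucj] -> 10 lines: rwi cwnfz zmrc iphj qhqoj ecucj wgsy kqlf ppfpc fte
Final line count: 10

Answer: 10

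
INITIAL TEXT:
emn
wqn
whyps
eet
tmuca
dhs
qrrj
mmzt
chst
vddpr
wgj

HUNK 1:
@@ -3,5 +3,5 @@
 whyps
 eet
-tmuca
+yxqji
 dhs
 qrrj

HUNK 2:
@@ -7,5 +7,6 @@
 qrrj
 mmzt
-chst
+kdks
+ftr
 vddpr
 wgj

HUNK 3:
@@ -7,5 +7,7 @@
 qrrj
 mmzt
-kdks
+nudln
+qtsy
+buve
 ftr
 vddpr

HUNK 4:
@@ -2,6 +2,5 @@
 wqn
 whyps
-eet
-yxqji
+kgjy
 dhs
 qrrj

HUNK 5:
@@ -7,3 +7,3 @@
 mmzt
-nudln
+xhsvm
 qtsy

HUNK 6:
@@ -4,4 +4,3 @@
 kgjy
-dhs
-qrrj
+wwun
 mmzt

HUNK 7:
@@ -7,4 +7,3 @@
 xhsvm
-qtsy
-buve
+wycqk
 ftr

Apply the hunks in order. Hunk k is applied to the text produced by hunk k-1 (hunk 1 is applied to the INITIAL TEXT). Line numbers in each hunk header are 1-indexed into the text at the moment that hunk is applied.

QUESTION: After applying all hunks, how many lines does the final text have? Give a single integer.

Hunk 1: at line 3 remove [tmuca] add [yxqji] -> 11 lines: emn wqn whyps eet yxqji dhs qrrj mmzt chst vddpr wgj
Hunk 2: at line 7 remove [chst] add [kdks,ftr] -> 12 lines: emn wqn whyps eet yxqji dhs qrrj mmzt kdks ftr vddpr wgj
Hunk 3: at line 7 remove [kdks] add [nudln,qtsy,buve] -> 14 lines: emn wqn whyps eet yxqji dhs qrrj mmzt nudln qtsy buve ftr vddpr wgj
Hunk 4: at line 2 remove [eet,yxqji] add [kgjy] -> 13 lines: emn wqn whyps kgjy dhs qrrj mmzt nudln qtsy buve ftr vddpr wgj
Hunk 5: at line 7 remove [nudln] add [xhsvm] -> 13 lines: emn wqn whyps kgjy dhs qrrj mmzt xhsvm qtsy buve ftr vddpr wgj
Hunk 6: at line 4 remove [dhs,qrrj] add [wwun] -> 12 lines: emn wqn whyps kgjy wwun mmzt xhsvm qtsy buve ftr vddpr wgj
Hunk 7: at line 7 remove [qtsy,buve] add [wycqk] -> 11 lines: emn wqn whyps kgjy wwun mmzt xhsvm wycqk ftr vddpr wgj
Final line count: 11

Answer: 11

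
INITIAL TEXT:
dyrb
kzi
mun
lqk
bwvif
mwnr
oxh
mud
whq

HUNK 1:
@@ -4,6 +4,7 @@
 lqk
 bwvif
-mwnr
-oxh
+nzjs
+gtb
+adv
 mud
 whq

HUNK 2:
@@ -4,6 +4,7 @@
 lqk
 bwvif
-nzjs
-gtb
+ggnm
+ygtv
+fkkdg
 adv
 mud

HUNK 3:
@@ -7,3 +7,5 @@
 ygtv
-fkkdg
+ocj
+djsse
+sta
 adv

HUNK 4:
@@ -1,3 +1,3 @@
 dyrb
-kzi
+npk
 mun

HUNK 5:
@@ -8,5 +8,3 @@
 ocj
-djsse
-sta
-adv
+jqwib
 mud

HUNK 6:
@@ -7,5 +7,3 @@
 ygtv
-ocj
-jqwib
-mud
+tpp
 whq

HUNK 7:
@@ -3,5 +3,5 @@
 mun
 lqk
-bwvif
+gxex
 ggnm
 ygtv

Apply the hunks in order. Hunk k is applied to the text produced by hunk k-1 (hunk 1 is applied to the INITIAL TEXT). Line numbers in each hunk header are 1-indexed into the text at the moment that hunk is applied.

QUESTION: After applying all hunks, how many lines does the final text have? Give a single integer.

Hunk 1: at line 4 remove [mwnr,oxh] add [nzjs,gtb,adv] -> 10 lines: dyrb kzi mun lqk bwvif nzjs gtb adv mud whq
Hunk 2: at line 4 remove [nzjs,gtb] add [ggnm,ygtv,fkkdg] -> 11 lines: dyrb kzi mun lqk bwvif ggnm ygtv fkkdg adv mud whq
Hunk 3: at line 7 remove [fkkdg] add [ocj,djsse,sta] -> 13 lines: dyrb kzi mun lqk bwvif ggnm ygtv ocj djsse sta adv mud whq
Hunk 4: at line 1 remove [kzi] add [npk] -> 13 lines: dyrb npk mun lqk bwvif ggnm ygtv ocj djsse sta adv mud whq
Hunk 5: at line 8 remove [djsse,sta,adv] add [jqwib] -> 11 lines: dyrb npk mun lqk bwvif ggnm ygtv ocj jqwib mud whq
Hunk 6: at line 7 remove [ocj,jqwib,mud] add [tpp] -> 9 lines: dyrb npk mun lqk bwvif ggnm ygtv tpp whq
Hunk 7: at line 3 remove [bwvif] add [gxex] -> 9 lines: dyrb npk mun lqk gxex ggnm ygtv tpp whq
Final line count: 9

Answer: 9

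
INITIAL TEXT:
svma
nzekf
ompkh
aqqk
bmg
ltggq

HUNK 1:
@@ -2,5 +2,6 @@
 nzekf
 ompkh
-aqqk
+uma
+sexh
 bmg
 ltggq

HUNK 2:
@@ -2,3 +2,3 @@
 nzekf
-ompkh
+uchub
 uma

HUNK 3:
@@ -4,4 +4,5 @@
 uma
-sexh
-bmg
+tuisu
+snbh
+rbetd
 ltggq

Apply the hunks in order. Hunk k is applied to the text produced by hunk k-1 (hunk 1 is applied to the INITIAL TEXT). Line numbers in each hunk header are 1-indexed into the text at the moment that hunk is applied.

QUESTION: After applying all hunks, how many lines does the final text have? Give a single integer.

Hunk 1: at line 2 remove [aqqk] add [uma,sexh] -> 7 lines: svma nzekf ompkh uma sexh bmg ltggq
Hunk 2: at line 2 remove [ompkh] add [uchub] -> 7 lines: svma nzekf uchub uma sexh bmg ltggq
Hunk 3: at line 4 remove [sexh,bmg] add [tuisu,snbh,rbetd] -> 8 lines: svma nzekf uchub uma tuisu snbh rbetd ltggq
Final line count: 8

Answer: 8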